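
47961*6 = 287766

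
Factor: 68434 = 2^1*34217^1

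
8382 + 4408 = 12790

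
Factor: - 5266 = - 2^1 * 2633^1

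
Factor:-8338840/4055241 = - 2^3*3^( - 1)*5^1 * 17^1*12263^1*1351747^( - 1)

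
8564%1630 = 414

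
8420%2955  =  2510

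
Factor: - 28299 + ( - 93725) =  - 2^3*7^1*2179^1 = - 122024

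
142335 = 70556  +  71779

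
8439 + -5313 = 3126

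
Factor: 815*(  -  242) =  - 197230 = - 2^1*5^1*11^2*163^1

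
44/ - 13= - 4 + 8/13 = - 3.38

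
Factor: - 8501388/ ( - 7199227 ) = 2^2*3^1*7^( - 2)*139^( - 1)*151^( - 1 )*101207^1  =  1214484/1028461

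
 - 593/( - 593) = 1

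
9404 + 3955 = 13359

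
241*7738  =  1864858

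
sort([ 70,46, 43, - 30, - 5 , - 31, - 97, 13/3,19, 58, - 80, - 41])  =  [ - 97,-80, - 41, - 31 , - 30,  -  5,13/3, 19, 43, 46, 58,70]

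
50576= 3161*16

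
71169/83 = 857+38/83= 857.46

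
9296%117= 53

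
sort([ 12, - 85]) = [ - 85,12]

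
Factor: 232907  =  232907^1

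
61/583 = 61/583=0.10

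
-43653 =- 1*43653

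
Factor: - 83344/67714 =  - 41672/33857 = - 2^3*5209^1* 33857^( - 1)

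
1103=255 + 848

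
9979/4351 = 9979/4351 = 2.29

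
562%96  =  82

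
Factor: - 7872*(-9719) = 76507968 = 2^6 * 3^1*41^1*9719^1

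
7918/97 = 81+61/97 = 81.63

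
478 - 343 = 135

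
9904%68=44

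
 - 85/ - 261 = 85/261 = 0.33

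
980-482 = 498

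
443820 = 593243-149423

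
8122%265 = 172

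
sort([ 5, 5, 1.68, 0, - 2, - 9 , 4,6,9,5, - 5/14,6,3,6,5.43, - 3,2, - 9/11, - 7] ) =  [ - 9,-7,- 3, - 2,-9/11,-5/14, 0, 1.68,2,3,4,5, 5, 5,5.43, 6,6,6,9] 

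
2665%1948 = 717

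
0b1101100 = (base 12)90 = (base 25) 48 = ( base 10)108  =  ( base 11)99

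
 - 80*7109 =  - 568720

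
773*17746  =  13717658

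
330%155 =20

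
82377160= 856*96235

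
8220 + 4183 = 12403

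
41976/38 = 20988/19  =  1104.63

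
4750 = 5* 950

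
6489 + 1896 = 8385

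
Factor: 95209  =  19^1*5011^1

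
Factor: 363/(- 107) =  - 3^1*11^2*107^(- 1)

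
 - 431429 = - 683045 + 251616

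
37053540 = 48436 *765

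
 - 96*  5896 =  - 566016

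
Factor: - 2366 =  - 2^1*7^1*13^2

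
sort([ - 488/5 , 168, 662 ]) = [ - 488/5,168,662] 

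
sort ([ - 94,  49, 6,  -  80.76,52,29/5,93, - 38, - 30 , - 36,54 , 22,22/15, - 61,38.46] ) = [ - 94, - 80.76,-61, - 38, - 36, - 30,22/15,29/5,6, 22,38.46,49,52, 54,  93 ] 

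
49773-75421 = -25648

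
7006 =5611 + 1395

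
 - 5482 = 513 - 5995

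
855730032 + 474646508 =1330376540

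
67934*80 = 5434720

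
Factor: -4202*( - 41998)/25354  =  88237798/12677 =2^1*7^( - 1 )*11^2* 23^1* 83^1*191^1 * 1811^(-1) 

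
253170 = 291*870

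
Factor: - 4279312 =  - 2^4 * 71^1 * 3767^1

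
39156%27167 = 11989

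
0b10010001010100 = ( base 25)em0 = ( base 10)9300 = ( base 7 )36054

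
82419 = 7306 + 75113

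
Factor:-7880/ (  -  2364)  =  2^1*3^(-1 )*5^1 =10/3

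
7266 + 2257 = 9523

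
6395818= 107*59774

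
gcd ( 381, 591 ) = 3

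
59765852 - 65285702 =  - 5519850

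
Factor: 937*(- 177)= - 3^1*59^1*937^1 = - 165849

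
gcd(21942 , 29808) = 414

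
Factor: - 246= -2^1*3^1*41^1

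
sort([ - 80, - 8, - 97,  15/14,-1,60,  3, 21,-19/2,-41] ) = [-97, - 80, - 41 ,  -  19/2, - 8 ,-1, 15/14, 3 , 21, 60]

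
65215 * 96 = 6260640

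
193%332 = 193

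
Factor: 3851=3851^1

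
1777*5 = 8885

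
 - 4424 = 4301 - 8725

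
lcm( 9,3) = 9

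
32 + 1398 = 1430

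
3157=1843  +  1314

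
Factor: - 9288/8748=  - 2^1 *3^( - 4 )*43^1= - 86/81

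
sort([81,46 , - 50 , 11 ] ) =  [ - 50 , 11,46,  81]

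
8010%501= 495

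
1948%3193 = 1948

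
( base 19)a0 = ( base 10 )190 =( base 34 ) 5k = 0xBE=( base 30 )6A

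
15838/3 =15838/3= 5279.33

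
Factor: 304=2^4*19^1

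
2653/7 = 379 = 379.00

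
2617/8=327 + 1/8= 327.12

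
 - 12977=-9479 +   -  3498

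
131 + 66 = 197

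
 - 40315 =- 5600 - 34715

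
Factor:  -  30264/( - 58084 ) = 2^1 * 3^1*97^1 * 1117^ (  -  1 ) = 582/1117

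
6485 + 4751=11236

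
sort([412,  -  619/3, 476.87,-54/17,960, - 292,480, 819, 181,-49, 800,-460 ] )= [ - 460,-292, - 619/3, - 49,- 54/17,  181, 412,476.87, 480, 800,  819, 960 ] 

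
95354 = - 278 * (-343 ) 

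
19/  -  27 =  - 19/27 = -0.70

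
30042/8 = 15021/4 = 3755.25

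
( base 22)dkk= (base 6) 51132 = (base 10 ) 6752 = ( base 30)7f2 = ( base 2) 1101001100000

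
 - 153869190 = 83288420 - 237157610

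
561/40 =561/40=14.03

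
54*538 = 29052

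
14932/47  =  317+33/47 = 317.70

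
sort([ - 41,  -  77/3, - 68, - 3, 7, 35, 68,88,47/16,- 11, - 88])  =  [ - 88, - 68, - 41, -77/3, - 11, - 3,47/16 , 7, 35, 68, 88] 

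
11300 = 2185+9115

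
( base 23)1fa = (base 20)244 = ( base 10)884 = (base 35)p9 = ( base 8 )1564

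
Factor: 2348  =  2^2 * 587^1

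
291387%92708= 13263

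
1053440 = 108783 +944657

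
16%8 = 0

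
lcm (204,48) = 816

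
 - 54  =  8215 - 8269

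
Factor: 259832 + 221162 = 480994  =  2^1*29^1*8293^1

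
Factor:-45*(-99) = 3^4*5^1*11^1 = 4455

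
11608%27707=11608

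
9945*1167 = 11605815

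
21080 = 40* 527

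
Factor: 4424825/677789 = 5^2*7^( -1 )*379^1 * 467^1*96827^( - 1)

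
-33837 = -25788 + - 8049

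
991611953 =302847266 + 688764687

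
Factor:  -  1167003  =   - 3^2 * 127^1*1021^1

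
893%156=113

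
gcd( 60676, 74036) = 4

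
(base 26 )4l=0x7d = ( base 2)1111101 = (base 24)55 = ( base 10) 125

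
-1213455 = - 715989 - 497466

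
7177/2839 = 2+1499/2839 = 2.53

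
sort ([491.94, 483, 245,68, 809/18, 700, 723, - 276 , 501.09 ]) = [  -  276, 809/18,68,245, 483,491.94, 501.09, 700, 723]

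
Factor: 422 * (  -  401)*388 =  - 65658136 = - 2^3 *97^1*211^1*401^1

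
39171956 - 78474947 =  - 39302991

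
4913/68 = 72 + 1/4 = 72.25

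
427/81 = 427/81 = 5.27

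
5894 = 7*842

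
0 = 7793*0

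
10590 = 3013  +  7577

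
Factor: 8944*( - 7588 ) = - 2^6*7^1 * 13^1*43^1*271^1= - 67867072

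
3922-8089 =-4167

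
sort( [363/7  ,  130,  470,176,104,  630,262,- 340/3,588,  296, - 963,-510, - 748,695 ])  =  [  -  963,-748,- 510,-340/3, 363/7, 104,130, 176,  262,296,470,  588,630, 695 ]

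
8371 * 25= 209275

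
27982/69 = 27982/69 = 405.54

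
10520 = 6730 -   -  3790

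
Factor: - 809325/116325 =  - 327/47 = - 3^1 * 47^( - 1)*109^1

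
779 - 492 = 287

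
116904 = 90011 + 26893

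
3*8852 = 26556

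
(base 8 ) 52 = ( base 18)26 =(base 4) 222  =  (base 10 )42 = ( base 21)20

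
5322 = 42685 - 37363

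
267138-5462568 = -5195430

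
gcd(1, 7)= 1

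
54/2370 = 9/395 = 0.02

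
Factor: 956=2^2*239^1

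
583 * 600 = 349800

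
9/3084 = 3/1028  =  0.00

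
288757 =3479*83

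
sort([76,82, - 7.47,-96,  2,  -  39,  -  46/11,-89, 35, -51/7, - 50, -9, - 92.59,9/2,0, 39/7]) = [ - 96, - 92.59,-89, - 50, - 39,  -  9,-7.47, - 51/7, - 46/11,  0,2, 9/2, 39/7,  35,  76 , 82]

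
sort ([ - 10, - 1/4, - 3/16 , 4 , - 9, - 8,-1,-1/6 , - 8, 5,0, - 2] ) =[ - 10 , - 9, - 8,  -  8, - 2, - 1, - 1/4, - 3/16 , - 1/6,  0, 4, 5]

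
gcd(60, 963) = 3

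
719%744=719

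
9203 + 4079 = 13282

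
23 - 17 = 6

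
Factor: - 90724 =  - 2^2*37^1 * 613^1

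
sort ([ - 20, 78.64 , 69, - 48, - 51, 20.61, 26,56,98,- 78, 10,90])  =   [ - 78, - 51, - 48, - 20,10,20.61, 26, 56 , 69,78.64, 90, 98]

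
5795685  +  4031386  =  9827071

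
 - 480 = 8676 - 9156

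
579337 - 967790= - 388453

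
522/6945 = 174/2315 = 0.08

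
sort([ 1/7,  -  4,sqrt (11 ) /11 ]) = [ - 4,  1/7, sqrt(11) /11] 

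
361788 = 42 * 8614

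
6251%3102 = 47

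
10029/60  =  3343/20 = 167.15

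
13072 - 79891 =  - 66819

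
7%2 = 1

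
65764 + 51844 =117608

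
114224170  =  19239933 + 94984237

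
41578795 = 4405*9439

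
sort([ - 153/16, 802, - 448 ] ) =[ - 448,-153/16,802]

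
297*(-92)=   -  27324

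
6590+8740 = 15330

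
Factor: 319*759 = 3^1*11^2*23^1*29^1 =242121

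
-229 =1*(-229 )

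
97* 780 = 75660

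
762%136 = 82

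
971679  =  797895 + 173784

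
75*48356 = 3626700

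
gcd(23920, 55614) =598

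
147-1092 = -945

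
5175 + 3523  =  8698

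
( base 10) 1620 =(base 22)37E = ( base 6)11300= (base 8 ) 3124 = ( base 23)31A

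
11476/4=2869 = 2869.00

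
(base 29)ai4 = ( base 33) 86q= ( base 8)21350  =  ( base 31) 998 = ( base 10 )8936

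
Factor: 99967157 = 17^1*31^1*189691^1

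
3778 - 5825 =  - 2047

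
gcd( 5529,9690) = 57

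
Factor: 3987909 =3^2*223^1 * 1987^1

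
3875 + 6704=10579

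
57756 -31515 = 26241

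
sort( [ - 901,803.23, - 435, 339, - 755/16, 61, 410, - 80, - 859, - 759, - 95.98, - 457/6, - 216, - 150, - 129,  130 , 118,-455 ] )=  [  -  901, - 859,  -  759, - 455, - 435, - 216, - 150, - 129, - 95.98, - 80,-457/6, - 755/16, 61, 118,130, 339,410, 803.23]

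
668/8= 83 + 1/2  =  83.50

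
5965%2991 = 2974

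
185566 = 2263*82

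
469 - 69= 400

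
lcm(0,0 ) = 0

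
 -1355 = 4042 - 5397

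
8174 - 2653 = 5521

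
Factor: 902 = 2^1*11^1*41^1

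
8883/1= 8883 = 8883.00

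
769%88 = 65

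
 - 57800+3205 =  - 54595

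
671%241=189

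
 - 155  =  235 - 390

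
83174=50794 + 32380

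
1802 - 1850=-48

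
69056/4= 17264 =17264.00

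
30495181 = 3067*9943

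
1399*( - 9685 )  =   - 13549315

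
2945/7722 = 2945/7722 = 0.38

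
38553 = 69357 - 30804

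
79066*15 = 1185990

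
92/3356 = 23/839 = 0.03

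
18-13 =5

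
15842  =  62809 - 46967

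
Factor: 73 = 73^1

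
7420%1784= 284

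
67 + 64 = 131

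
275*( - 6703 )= -1843325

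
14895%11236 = 3659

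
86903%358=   267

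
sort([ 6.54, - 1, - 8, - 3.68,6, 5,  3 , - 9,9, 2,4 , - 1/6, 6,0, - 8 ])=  [ - 9, - 8, -8 ,  -  3.68, - 1, - 1/6,0,2,  3, 4 , 5,6, 6, 6.54,9]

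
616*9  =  5544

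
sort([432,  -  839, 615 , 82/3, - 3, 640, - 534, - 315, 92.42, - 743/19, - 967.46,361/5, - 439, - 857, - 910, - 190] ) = [ - 967.46,-910 , - 857, - 839,-534, - 439, - 315, - 190, - 743/19, - 3, 82/3 , 361/5,  92.42, 432, 615, 640 ]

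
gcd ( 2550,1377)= 51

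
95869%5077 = 4483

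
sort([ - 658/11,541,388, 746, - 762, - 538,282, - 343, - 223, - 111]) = [ - 762,-538, - 343, - 223, - 111, - 658/11, 282, 388,541, 746 ] 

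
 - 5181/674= - 8 + 211/674 = - 7.69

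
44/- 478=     -  22/239 = -0.09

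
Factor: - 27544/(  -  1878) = 44/3 = 2^2*3^ ( - 1) *11^1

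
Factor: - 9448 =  - 2^3*1181^1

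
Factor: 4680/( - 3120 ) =-2^(-1)*3^1 = -3/2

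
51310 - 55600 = - 4290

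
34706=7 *4958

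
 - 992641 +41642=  - 950999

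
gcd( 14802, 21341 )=1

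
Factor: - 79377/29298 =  - 26459/9766 = - 2^( - 1)*19^(-1 )*257^(-1)*26459^1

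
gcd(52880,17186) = 1322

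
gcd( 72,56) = 8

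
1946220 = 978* 1990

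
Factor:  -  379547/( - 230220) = 2^( - 2 )*3^( - 2 ) * 5^( - 1 )*7^1*59^1 *919^1*1279^(- 1)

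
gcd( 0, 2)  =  2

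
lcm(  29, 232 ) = 232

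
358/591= 358/591= 0.61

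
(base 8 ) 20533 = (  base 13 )3B6B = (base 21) j7d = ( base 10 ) 8539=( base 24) EJJ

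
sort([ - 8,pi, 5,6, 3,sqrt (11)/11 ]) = [ - 8,sqrt( 11) /11, 3,pi,  5,6]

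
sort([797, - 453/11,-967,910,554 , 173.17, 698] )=[ - 967, - 453/11, 173.17 , 554,698, 797, 910]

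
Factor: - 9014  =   - 2^1*4507^1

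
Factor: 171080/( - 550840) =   -  7^1*13^1*293^( -1) = - 91/293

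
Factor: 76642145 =5^1 * 167^1 * 263^1*349^1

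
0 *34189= 0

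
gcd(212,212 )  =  212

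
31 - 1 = 30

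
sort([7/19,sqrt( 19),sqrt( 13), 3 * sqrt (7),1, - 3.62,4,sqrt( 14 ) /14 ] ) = [ - 3.62,sqrt(14 ) /14,7/19, 1, sqrt( 13),4 , sqrt( 19),3*sqrt( 7)]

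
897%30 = 27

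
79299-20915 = 58384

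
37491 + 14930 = 52421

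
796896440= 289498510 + 507397930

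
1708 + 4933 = 6641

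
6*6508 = 39048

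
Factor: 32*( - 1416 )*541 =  - 2^8*3^1*59^1*541^1 = - 24513792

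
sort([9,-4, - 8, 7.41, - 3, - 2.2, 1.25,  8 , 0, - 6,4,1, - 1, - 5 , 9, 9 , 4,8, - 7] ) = [ - 8, - 7, - 6, - 5, - 4,  -  3, -2.2, - 1, 0 , 1,1.25, 4, 4,7.41,8 , 8, 9, 9, 9]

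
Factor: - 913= - 11^1*83^1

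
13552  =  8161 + 5391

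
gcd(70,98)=14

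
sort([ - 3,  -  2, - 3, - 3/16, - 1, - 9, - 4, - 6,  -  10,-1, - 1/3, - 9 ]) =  [  -  10, - 9,  -  9, - 6,- 4,-3, - 3,-2, - 1, - 1, - 1/3,-3/16]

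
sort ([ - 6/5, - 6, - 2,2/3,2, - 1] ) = [-6, - 2 , - 6/5, - 1,2/3, 2] 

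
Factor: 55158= 2^1*3^1*29^1 * 317^1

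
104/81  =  104/81 = 1.28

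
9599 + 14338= 23937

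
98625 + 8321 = 106946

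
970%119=18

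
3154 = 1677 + 1477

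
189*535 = 101115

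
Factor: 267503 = 43^1*6221^1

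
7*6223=43561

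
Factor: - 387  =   - 3^2 *43^1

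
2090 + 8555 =10645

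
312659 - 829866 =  - 517207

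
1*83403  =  83403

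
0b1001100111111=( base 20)c67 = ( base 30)5e7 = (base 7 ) 20236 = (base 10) 4927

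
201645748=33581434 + 168064314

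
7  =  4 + 3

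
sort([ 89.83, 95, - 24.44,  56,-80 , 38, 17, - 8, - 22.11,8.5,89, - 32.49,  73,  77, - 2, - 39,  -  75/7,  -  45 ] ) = [ - 80, -45,- 39, - 32.49, - 24.44,-22.11, - 75/7, - 8, - 2,  8.5, 17, 38,56 , 73,77,  89,89.83,95 ] 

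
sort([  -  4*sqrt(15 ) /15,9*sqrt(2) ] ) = [-4 *sqrt(15)/15,9*sqrt(2 ) ] 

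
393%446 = 393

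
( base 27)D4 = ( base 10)355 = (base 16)163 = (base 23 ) FA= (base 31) be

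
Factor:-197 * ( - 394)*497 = 38576146 = 2^1*7^1*71^1*197^2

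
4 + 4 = 8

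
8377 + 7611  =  15988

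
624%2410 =624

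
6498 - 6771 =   -  273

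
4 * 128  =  512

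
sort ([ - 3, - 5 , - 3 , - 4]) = [ - 5, - 4, - 3,  -  3]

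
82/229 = 82/229 = 0.36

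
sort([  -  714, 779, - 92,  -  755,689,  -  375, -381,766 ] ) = [- 755, - 714 , - 381, - 375, - 92,  689,766, 779]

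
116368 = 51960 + 64408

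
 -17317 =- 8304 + - 9013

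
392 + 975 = 1367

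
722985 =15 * 48199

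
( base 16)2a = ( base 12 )36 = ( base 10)42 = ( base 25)1h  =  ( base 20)22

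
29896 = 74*404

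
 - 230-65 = -295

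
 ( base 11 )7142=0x250c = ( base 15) 2c24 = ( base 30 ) ag4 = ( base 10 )9484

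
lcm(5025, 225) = 15075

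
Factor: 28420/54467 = 2^2*5^1*7^1*29^1 * 31^( - 1 )*251^(-1) = 4060/7781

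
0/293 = 0 =0.00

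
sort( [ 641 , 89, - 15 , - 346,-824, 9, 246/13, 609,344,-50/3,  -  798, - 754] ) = [- 824, - 798, - 754,-346, - 50/3, - 15, 9, 246/13, 89, 344, 609,641 ]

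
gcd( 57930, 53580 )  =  30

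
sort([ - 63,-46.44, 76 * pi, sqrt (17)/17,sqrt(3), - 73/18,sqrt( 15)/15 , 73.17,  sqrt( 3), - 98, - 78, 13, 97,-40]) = [  -  98, - 78, - 63, - 46.44,  -  40, - 73/18,sqrt( 17) /17, sqrt(15)/15,  sqrt( 3), sqrt( 3), 13,73.17, 97, 76*pi ]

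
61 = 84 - 23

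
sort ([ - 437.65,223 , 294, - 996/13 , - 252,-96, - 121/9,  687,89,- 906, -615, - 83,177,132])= [ - 906,  -  615, - 437.65,-252 , - 96, - 83, - 996/13,  -  121/9, 89,132, 177,223,294,687 ]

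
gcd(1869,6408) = 267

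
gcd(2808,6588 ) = 108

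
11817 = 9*1313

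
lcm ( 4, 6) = 12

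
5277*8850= 46701450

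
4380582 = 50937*86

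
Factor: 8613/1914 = 9/2 = 2^ (  -  1)*3^2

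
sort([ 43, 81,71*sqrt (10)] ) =[43,81,71*sqrt(10 ) ] 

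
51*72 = 3672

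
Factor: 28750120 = 2^3*5^1 * 7^1*102679^1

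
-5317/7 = -760 + 3/7 = -  759.57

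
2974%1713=1261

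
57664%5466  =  3004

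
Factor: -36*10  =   - 360 = - 2^3*3^2*5^1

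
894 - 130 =764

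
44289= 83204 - 38915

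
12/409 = 12/409  =  0.03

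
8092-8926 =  - 834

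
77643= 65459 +12184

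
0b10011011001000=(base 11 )7506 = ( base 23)ihf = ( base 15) 2e1d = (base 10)9928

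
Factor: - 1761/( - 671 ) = 3^1* 11^( - 1)*61^ ( - 1)*587^1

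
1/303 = 1/303 =0.00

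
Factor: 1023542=2^1*13^1 * 39367^1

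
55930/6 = 9321 +2/3  =  9321.67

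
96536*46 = 4440656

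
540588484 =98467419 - -442121065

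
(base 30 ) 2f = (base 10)75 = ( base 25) 30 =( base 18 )43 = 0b1001011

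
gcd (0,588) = 588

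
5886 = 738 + 5148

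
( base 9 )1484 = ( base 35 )w9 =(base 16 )469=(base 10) 1129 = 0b10001101001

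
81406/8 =10175 + 3/4=10175.75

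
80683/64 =1260 + 43/64 = 1260.67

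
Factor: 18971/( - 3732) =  - 61/12 = - 2^( - 2)*3^( - 1) * 61^1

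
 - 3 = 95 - 98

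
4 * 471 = 1884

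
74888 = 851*88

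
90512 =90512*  1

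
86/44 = 1 + 21/22 =1.95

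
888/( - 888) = - 1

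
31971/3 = 10657=10657.00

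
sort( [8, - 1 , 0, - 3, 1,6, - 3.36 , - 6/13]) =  [ - 3.36, - 3, - 1, - 6/13, 0, 1,6 , 8]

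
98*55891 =5477318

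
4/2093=4/2093 = 0.00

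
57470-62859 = -5389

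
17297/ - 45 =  - 17297/45 = - 384.38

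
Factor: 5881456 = 2^4*7^1 * 17^1 * 3089^1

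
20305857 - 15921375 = 4384482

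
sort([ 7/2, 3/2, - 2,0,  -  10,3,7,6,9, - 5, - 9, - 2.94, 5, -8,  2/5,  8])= [ - 10, - 9,-8, - 5, - 2.94,-2, 0,2/5,3/2, 3, 7/2,5, 6, 7,8, 9]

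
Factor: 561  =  3^1*11^1*17^1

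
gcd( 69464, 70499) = 1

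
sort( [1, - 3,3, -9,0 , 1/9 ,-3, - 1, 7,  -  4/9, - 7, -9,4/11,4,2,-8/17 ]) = [ - 9, - 9 , - 7,- 3, - 3,-1, - 8/17 , - 4/9, 0, 1/9,4/11 , 1, 2,3,4, 7]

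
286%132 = 22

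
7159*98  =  701582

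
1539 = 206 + 1333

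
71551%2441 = 762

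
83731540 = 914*91610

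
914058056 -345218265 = 568839791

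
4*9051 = 36204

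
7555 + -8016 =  - 461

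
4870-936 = 3934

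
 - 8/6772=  - 1 + 1691/1693 = -0.00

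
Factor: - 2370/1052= - 2^( - 1 ) * 3^1*  5^1*79^1*263^(  -  1 ) = -1185/526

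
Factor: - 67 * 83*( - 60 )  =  2^2 * 3^1 * 5^1*67^1*83^1 = 333660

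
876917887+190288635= 1067206522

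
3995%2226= 1769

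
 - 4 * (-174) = 696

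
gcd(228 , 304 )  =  76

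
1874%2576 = 1874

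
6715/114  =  58 + 103/114 =58.90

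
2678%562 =430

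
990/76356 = 55/4242 = 0.01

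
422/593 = 422/593 = 0.71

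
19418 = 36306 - 16888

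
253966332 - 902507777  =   -648541445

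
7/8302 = 1/1186 = 0.00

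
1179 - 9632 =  - 8453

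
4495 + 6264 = 10759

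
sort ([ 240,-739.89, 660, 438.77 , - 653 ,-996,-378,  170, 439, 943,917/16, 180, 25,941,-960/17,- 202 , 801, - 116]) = [  -  996, - 739.89, - 653, -378,-202, - 116,-960/17 , 25,  917/16, 170,180 , 240,438.77, 439, 660,801, 941, 943 ] 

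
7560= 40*189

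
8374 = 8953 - 579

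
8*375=3000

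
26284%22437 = 3847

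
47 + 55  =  102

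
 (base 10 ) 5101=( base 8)11755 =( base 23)9EI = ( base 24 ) 8KD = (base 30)5k1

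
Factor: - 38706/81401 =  - 2^1 * 3^1*6451^1*81401^( - 1 )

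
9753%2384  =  217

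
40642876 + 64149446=104792322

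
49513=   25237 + 24276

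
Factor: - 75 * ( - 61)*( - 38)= -173850 = - 2^1 * 3^1 * 5^2*19^1*61^1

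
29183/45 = 29183/45 = 648.51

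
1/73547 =1/73547 = 0.00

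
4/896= 1/224 = 0.00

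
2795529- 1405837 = 1389692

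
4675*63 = 294525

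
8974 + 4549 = 13523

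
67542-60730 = 6812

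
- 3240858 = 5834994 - 9075852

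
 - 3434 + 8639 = 5205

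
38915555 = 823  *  47285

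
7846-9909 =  - 2063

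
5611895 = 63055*89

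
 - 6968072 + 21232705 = 14264633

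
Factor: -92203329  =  -3^1*137^1*263^1 * 853^1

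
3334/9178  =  1667/4589 = 0.36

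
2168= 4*542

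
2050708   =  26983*76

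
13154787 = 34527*381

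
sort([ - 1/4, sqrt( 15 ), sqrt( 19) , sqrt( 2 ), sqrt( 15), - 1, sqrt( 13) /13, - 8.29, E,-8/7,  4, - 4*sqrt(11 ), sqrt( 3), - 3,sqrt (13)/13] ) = [ - 4*sqrt( 11), - 8.29, - 3, - 8/7,-1,-1/4 , sqrt(13) /13, sqrt( 13)/13, sqrt(2), sqrt(3), E,sqrt( 15 ),  sqrt( 15 ), 4 , sqrt( 19)]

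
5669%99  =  26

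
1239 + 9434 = 10673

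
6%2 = 0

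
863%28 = 23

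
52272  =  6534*8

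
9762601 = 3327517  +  6435084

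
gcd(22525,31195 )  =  85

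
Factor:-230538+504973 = 274435 = 5^1 * 7^1 * 7841^1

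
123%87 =36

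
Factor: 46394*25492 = 1182675848 = 2^3*6373^1*23197^1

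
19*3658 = 69502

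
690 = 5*138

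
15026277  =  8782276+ 6244001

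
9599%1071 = 1031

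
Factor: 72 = 2^3 * 3^2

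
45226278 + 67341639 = 112567917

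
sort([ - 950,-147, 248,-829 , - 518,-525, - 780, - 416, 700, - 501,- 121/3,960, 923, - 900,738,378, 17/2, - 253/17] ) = [ - 950,- 900, -829, - 780, - 525, - 518, - 501, - 416,-147, - 121/3, - 253/17,17/2, 248,378, 700,738,923,960 ] 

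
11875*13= 154375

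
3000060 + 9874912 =12874972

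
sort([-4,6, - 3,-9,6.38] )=[ - 9, - 4, -3, 6,6.38]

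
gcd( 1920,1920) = 1920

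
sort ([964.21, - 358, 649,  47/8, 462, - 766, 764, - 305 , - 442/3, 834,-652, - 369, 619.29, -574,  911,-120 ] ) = [ - 766, - 652, - 574, - 369,-358, - 305, - 442/3, - 120, 47/8, 462,619.29,649, 764, 834,911,  964.21]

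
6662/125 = 53 + 37/125 = 53.30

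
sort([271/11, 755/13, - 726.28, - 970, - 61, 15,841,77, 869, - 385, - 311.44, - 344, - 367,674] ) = [ - 970, - 726.28, - 385, - 367, - 344,-311.44,-61, 15,271/11, 755/13,77, 674, 841,869] 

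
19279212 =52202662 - 32923450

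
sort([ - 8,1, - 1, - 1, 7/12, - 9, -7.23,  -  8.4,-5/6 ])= [ - 9, - 8.4 ,- 8, - 7.23, - 1, - 1,-5/6, 7/12, 1]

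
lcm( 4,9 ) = 36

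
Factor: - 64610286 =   -  2^1* 3^1* 13^1*53^1 * 15629^1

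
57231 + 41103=98334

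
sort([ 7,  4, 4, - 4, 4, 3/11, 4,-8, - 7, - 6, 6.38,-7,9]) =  [ - 8, - 7, - 7, - 6, - 4, 3/11, 4,  4,4, 4,  6.38,  7,9]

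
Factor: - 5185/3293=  - 5^1*17^1*37^( - 1 )*61^1*89^(-1)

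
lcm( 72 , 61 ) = 4392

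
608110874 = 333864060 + 274246814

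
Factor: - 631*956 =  - 2^2*239^1*631^1=- 603236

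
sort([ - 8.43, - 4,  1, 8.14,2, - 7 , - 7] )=[ - 8.43, - 7,-7, - 4, 1,2,8.14] 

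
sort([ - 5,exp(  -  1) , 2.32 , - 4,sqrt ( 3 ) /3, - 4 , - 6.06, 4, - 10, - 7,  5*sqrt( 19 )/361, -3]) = [ - 10 ,  -  7 , - 6.06 , - 5, - 4, - 4, - 3, 5*sqrt( 19 ) /361,  exp( - 1), sqrt( 3) /3, 2.32, 4 ] 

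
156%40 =36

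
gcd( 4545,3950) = 5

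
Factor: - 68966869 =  - 68966869^1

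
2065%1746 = 319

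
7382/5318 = 1 + 1032/2659 = 1.39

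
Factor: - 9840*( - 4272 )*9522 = 2^9*3^4  *  5^1 * 23^2 * 41^1 * 89^1 = 400271362560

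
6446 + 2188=8634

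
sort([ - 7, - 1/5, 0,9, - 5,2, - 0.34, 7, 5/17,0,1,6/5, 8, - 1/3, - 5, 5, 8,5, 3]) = [ - 7, - 5,  -  5 ,-0.34, - 1/3,  -  1/5, 0,0,5/17,1,6/5, 2,3,5,5,7,8,  8,  9] 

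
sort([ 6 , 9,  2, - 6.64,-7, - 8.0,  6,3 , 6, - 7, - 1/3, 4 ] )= [ - 8.0, - 7, - 7, - 6.64, - 1/3,2,3,4,6 , 6,6,9]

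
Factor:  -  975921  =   - 3^1*325307^1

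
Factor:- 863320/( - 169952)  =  2^(-2 ) *5^1*47^( - 1 ) * 191^1 = 955/188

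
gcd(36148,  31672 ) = 4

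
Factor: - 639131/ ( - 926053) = 29^1 * 71^(  -  1) * 13043^( - 1) * 22039^1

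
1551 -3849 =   -  2298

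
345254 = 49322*7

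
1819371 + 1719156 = 3538527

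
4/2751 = 4/2751 = 0.00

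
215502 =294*733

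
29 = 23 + 6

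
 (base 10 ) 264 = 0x108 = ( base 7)525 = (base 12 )1a0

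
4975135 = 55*90457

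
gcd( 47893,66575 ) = 1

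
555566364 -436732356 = 118834008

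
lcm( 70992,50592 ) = 4401504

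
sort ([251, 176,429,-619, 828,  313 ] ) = [-619, 176,251, 313,429,828]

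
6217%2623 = 971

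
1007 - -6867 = 7874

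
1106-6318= -5212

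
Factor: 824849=23^1*35863^1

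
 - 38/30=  - 19/15  =  - 1.27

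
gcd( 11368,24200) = 8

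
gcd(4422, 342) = 6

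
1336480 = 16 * 83530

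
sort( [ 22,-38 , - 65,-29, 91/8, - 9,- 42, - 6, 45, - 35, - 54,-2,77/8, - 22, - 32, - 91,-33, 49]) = [ - 91,  -  65, - 54, - 42, - 38,- 35, - 33, - 32, - 29, - 22, - 9, - 6, - 2,77/8, 91/8,22, 45, 49 ] 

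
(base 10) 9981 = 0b10011011111101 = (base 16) 26fd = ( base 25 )fo6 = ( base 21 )11d6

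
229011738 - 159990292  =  69021446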